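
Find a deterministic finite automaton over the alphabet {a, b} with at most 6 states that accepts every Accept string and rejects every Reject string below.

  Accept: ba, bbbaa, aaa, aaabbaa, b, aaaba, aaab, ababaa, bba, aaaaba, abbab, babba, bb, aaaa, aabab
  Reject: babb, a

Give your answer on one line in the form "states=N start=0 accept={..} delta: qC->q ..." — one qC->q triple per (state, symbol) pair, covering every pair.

states=4 start=0 accept={0,2,3} delta: 0a->1 0b->2 1a->2 1b->0 2a->2 2b->3 3a->0 3b->1

Grow the machine one transition at a time. Run the examples from 0; the earliest place one falls off (shortest prefix, ties alphabetical) gets sent to the lowest-numbered state that keeps every Accept/Reject pair distinguishable — a pair clashes when both reach the same state with identical unread suffix — and to a fresh state only if none does.
a: 0a undefined. 0a->0: no, aaa/a meet in 0. Open state 1: 0a->1.
b: 0b undefined. 0b->0: no, ba/a meet in 1. 0b->1: no, b/a meet in 1. Open state 2: 0b->2.
aa: 1a undefined. 1a->0: no, aaa/a meet in 1. 1a->1: no, aaa/a meet in 1. 1a->2: ok.
ab: 1b undefined. 1b->0: ok.
ba: 2a undefined. 2a->0: no, aaaaba/a meet in 1. 2a->1: no, ba/a meet in 1. 2a->2: ok.
bb: 2b undefined. 2b->0: no, ba/babb meet in 2. 2b->1: no, aaab/a meet in 1. 2b->2: no, ba/babb meet in 2. Open state 3: 2b->3.
bba: 3a undefined. 3a->0: ok.
bbb: 3b undefined. 3b->0: no, aaaba/babb meet in 0. 3b->1: ok.
All examples now run through 4 states with every (state, symbol) defined. Accept strings end in {0,2,3}, Reject strings end in {1}; accept={0,2,3}.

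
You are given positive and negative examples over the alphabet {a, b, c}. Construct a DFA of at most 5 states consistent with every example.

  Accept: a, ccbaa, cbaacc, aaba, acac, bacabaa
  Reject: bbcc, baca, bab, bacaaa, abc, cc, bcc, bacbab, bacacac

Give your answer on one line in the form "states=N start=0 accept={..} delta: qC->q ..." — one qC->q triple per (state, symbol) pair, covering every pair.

states=5 start=0 accept={0,2,3} delta: 0a->0 0b->1 0c->1 1a->2 1b->1 1c->1 2a->2 2b->1 2c->3 3a->4 3b->0 3c->0 4a->3 4b->0 4c->0

State merging on the prefix tree: take the shortest (then alphabetical) example prefix whose next move is undefined and point that move at state 0, else 1, else 2, ...; a target is out if some Accept/Reject pair would then sit in one state with the same input left (inseparable). If every existing state is out, open a new one.
a: 0a undefined. 0a->0: ok.
b: 0b undefined. 0b->0: no, a/bab meet in 0. Open state 1: 0b->1.
c: 0c undefined. 0c->0: no, a/cc meet in 0. 0c->1: ok.
ba: 1a undefined. 1a->0: no, a/baca meet in 0. 1a->1: no, acac/abc meet in 1 with "c" left. Open state 2: 1a->2.
bb: 1b undefined. 1b->0: no, cbaacc/bbcc meet in 1 with "c" left. 1b->1: ok.
bc: 1c undefined. 1c->0: no, a/abc meet in 0. 1c->1: ok.
bab: 2b undefined. 2b->0: no, a/bab meet in 0. 2b->1: ok.
bac: 2c undefined. 2c->0: no, a/baca meet in 0. 2c->1: no, aaba/baca meet in 2. 2c->2: no, ccbaa/baca meet in 2 with "a" left. Open state 3: 2c->3.
baca: 3a undefined. 3a->0: no, a/baca meet in 0. 3a->1: no, ccbaa/bacaaa meet in 2 with "a" left. 3a->2: no, aaba/baca meet in 2. 3a->3: no, acac/baca meet in 3. Open state 4: 3a->4.
bacb: 3b undefined. 3b->0: ok.
cbaa: 2a undefined. 2a->0: no, cbaacc/bbcc meet in 1. 2a->1: no, ccbaa/bbcc meet in 1. 2a->2: ok.
bacaa: 4a undefined. 4a->0: no, a/bacaaa meet in 0. 4a->1: no, ccbaa/bacaaa meet in 2. 4a->2: no, ccbaa/bacaaa meet in 2. 4a->3: ok.
bacab: 4b undefined. 4b->0: ok.
bacac: 4c undefined. 4c->0: ok.
cbaacc: 3c undefined. 3c->0: ok.
All examples now run through 5 states with every (state, symbol) defined. Accept strings end in {0,2,3}, Reject strings end in {1,4}; accept={0,2,3}.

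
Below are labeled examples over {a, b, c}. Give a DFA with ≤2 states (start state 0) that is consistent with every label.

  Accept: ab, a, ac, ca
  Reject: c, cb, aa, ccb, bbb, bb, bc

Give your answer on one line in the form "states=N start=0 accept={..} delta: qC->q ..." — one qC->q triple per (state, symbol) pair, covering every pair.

State merging on the prefix tree: take the shortest (then alphabetical) example prefix whose next move is undefined and point that move at state 0, else 1, else 2, ...; a target is out if some Accept/Reject pair would then sit in one state with the same input left (inseparable). If every existing state is out, open a new one.
a: 0a undefined. 0a->0: no, a/aa meet in 0. Open state 1: 0a->1.
b: 0b undefined. 0b->0: ok.
c: 0c undefined. 0c->0: ok.
aa: 1a undefined. 1a->0: ok.
ab: 1b undefined. 1b->0: no, ab/c meet in 0. 1b->1: ok.
ac: 1c undefined. 1c->0: no, ac/c meet in 0. 1c->1: ok.
All examples now run through 2 states with every (state, symbol) defined. Accept strings end in {1}, Reject strings end in {0}; accept={1}.

states=2 start=0 accept={1} delta: 0a->1 0b->0 0c->0 1a->0 1b->1 1c->1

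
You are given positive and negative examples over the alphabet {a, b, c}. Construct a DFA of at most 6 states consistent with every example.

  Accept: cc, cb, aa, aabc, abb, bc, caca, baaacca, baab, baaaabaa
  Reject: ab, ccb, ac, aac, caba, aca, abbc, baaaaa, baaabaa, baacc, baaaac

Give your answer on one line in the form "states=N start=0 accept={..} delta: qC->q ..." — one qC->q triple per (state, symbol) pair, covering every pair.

states=6 start=0 accept={0} delta: 0a->0 0b->1 0c->1 1a->2 1b->0 1c->0 2a->3 2b->1 2c->0 3a->4 3b->0 3c->0 4a->5 4b->1 4c->1 5a->1 5b->0 5c->1

Fold the examples into a partial DFA from state 0: repeatedly fix the first undefined (state, symbol) met by the shortest-then-alphabetical prefix, trying targets in increasing order and rejecting any under which an Accept and a Reject string meet in one state with the same remainder; add a state when all current targets are rejected. Accepting states are where Accept strings end.
a: 0a undefined. 0a->0: ok.
b: 0b undefined. 0b->0: no, cc/baacc meet in 0 with "cc" left. Open state 1: 0b->1.
c: 0c undefined. 0c->0: no, cc/ac meet in 0. 0c->1: ok.
ba: 1a undefined. 1a->0: no, cc/baacc meet in 1 with "c" left. 1a->1: no, cc/baaaac meet in 1 with "c" left. Open state 2: 1a->2.
bc: 1c undefined. 1c->0: ok.
cb: 1b undefined. 1b->0: ok.
baa: 2a undefined. 2a->0: no, cc/baaaaa meet in 0. 2a->1: no, cc/baaaac meet in 0. 2a->2: no, baaaabaa/baaabaa meet in 2 with "baa" left. Open state 3: 2a->3.
cab: 2b undefined. 2b->0: no, cc/caba meet in 0. 2b->1: ok.
cac: 2c undefined. 2c->0: ok.
baaa: 3a undefined. 3a->0: no, cc/baaaaa meet in 0. 3a->1: no, cc/baaabaa meet in 0. 3a->2: no, baaacca/caba meet in 2. 3a->3: no, baaaabaa/baaabaa meet in 3 with "baa" left. Open state 4: 3a->4.
baab: 3b undefined. 3b->0: ok.
baac: 3c undefined. 3c->0: ok.
baaaa: 4a undefined. 4a->0: no, cc/baaaaa meet in 0. 4a->1: no, cc/baaaac meet in 0. 4a->2: no, cc/baaaac meet in 0. 4a->3: no, cc/baaaac meet in 0. 4a->4: no, baaaabaa/baaabaa meet in 4 with "baa" left. Open state 5: 4a->5.
baaab: 4b undefined. 4b->0: no, cc/baaabaa meet in 0. 4b->1: ok.
baaac: 4c undefined. 4c->0: no, baaacca/caba meet in 2. 4c->1: ok.
baaaaa: 5a undefined. 5a->0: no, cc/baaaaa meet in 0. 5a->1: ok.
baaaab: 5b undefined. 5b->0: ok.
baaaac: 5c undefined. 5c->0: no, cc/baaaac meet in 0. 5c->1: ok.
All examples now run through 6 states with every (state, symbol) defined. Accept strings end in {0}, Reject strings end in {1,2,3}; accept={0}.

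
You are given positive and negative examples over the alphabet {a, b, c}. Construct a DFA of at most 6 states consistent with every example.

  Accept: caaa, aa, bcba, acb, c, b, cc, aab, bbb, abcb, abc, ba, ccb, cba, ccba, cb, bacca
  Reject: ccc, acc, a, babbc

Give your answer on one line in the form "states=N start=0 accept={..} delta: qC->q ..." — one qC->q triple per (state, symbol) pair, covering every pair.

Fold the examples into a partial DFA from state 0: repeatedly fix the first undefined (state, symbol) met by the shortest-then-alphabetical prefix, trying targets in increasing order and rejecting any under which an Accept and a Reject string meet in one state with the same remainder; add a state when all current targets are rejected. Accepting states are where Accept strings end.
a: 0a undefined. 0a->0: no, aa/a meet in 0. Open state 1: 0a->1.
b: 0b undefined. 0b->0: no, ba/a meet in 1. 0b->1: no, b/a meet in 1. Open state 2: 0b->2.
c: 0c undefined. 0c->0: no, c/ccc meet in 0. 0c->1: no, c/a meet in 1. 0c->2: ok.
aa: 1a undefined. 1a->0: ok.
ab: 1b undefined. 1b->0: ok.
ac: 1c undefined. 1c->0: no, acb/acc meet in 2. 1c->1: ok.
ba: 2a undefined. 2a->0: ok.
bb: 2b undefined. 2b->0: no, c/babbc meet in 2. 2b->1: no, abcb/acc meet in 1. 2b->2: no, cc/babbc meet in 2 with "c" left. Open state 3: 2b->3.
bc: 2c undefined. 2c->0: no, c/ccc meet in 2. 2c->1: no, bcba/ccc meet in 1. 2c->2: no, c/ccc meet in 2. 2c->3: ok.
bbb: 3b undefined. 3b->0: no, bcba/acc meet in 1. 3b->1: no, bbb/acc meet in 1. 3b->2: ok.
cba: 3a undefined. 3a->0: ok.
ccc: 3c undefined. 3c->0: no, caaa/ccc meet in 0. 3c->1: ok.
All examples now run through 4 states with every (state, symbol) defined. Accept strings end in {0,2,3}, Reject strings end in {1}; accept={0,2,3}.

states=4 start=0 accept={0,2,3} delta: 0a->1 0b->2 0c->2 1a->0 1b->0 1c->1 2a->0 2b->3 2c->3 3a->0 3b->2 3c->1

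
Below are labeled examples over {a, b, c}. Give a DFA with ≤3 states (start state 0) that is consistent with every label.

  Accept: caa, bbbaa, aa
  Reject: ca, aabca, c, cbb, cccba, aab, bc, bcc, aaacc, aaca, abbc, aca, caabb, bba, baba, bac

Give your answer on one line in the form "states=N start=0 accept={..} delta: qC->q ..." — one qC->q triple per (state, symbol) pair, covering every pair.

State merging on the prefix tree: take the shortest (then alphabetical) example prefix whose next move is undefined and point that move at state 0, else 1, else 2, ...; a target is out if some Accept/Reject pair would then sit in one state with the same input left (inseparable). If every existing state is out, open a new one.
a: 0a undefined. 0a->0: ok.
b: 0b undefined. 0b->0: no, bbbaa/aab meet in 0. Open state 1: 0b->1.
c: 0c undefined. 0c->0: no, caa/ca meet in 0. 0c->1: ok.
ba: 1a undefined. 1a->0: no, caa/ca meet in 0. 1a->1: no, caa/ca meet in 1. Open state 2: 1a->2.
bb: 1b undefined. 1b->0: no, aa/bba meet in 0. 1b->1: ok.
bc: 1c undefined. 1c->0: no, aa/aabca meet in 0. 1c->1: ok.
bab: 2b undefined. 2b->0: no, aa/baba meet in 0. 2b->1: ok.
bac: 2c undefined. 2c->0: no, aa/bac meet in 0. 2c->1: ok.
caa: 2a undefined. 2a->0: ok.
All examples now run through 3 states with every (state, symbol) defined. Accept strings end in {0}, Reject strings end in {1,2}; accept={0}.

states=3 start=0 accept={0} delta: 0a->0 0b->1 0c->1 1a->2 1b->1 1c->1 2a->0 2b->1 2c->1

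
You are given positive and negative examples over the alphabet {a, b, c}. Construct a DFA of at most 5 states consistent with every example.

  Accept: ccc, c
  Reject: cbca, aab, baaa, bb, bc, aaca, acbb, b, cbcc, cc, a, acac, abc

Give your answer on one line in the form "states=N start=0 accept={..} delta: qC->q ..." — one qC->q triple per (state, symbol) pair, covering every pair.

State merging on the prefix tree: take the shortest (then alphabetical) example prefix whose next move is undefined and point that move at state 0, else 1, else 2, ...; a target is out if some Accept/Reject pair would then sit in one state with the same input left (inseparable). If every existing state is out, open a new one.
a: 0a undefined. 0a->0: ok.
b: 0b undefined. 0b->0: no, c/bc meet in 0 with "c" left. Open state 1: 0b->1.
c: 0c undefined. 0c->0: no, ccc/aaca meet in 0. 0c->1: no, c/aab meet in 1. Open state 2: 0c->2.
ba: 1a undefined. 1a->0: ok.
bb: 1b undefined. 1b->0: ok.
bc: 1c undefined. 1c->0: ok.
cb: 2b undefined. 2b->0: ok.
cc: 2c undefined. 2c->0: ok.
aca: 2a undefined. 2a->0: no, ccc/acac meet in 2. 2a->1: ok.
All examples now run through 3 states with every (state, symbol) defined. Accept strings end in {2}, Reject strings end in {0,1}; accept={2}.

states=3 start=0 accept={2} delta: 0a->0 0b->1 0c->2 1a->0 1b->0 1c->0 2a->1 2b->0 2c->0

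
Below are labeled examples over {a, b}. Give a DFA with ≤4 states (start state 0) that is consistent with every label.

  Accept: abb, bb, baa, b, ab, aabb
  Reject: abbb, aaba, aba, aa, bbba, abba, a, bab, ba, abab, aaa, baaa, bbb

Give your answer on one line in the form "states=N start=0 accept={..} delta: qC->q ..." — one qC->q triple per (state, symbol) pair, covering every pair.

states=4 start=0 accept={1,3} delta: 0a->0 0b->1 1a->2 1b->3 2a->1 2b->0 3a->0 3b->0

Grow the machine one transition at a time. Run the examples from 0; the earliest place one falls off (shortest prefix, ties alphabetical) gets sent to the lowest-numbered state that keeps every Accept/Reject pair distinguishable — a pair clashes when both reach the same state with identical unread suffix — and to a fresh state only if none does.
a: 0a undefined. 0a->0: ok.
b: 0b undefined. 0b->0: no, abb/abbb meet in 0. Open state 1: 0b->1.
ba: 1a undefined. 1a->0: no, baa/aaba meet in 0. 1a->1: no, abb/bab meet in 1 with "b" left. Open state 2: 1a->2.
bb: 1b undefined. 1b->0: no, abb/aa meet in 0. 1b->1: no, abb/abbb meet in 1. 1b->2: no, abb/aaba meet in 2. Open state 3: 1b->3.
baa: 2a undefined. 2a->0: no, baa/aa meet in 0. 2a->1: ok.
bab: 2b undefined. 2b->0: ok.
bbb: 3b undefined. 3b->0: ok.
abba: 3a undefined. 3a->0: ok.
All examples now run through 4 states with every (state, symbol) defined. Accept strings end in {1,3}, Reject strings end in {0,2}; accept={1,3}.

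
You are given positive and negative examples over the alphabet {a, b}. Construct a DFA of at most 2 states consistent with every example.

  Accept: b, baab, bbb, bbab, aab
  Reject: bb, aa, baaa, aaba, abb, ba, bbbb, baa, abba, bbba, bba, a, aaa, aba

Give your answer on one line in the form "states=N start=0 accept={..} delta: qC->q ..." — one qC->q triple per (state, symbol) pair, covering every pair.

states=2 start=0 accept={1} delta: 0a->0 0b->1 1a->0 1b->0

Grow the machine one transition at a time. Run the examples from 0; the earliest place one falls off (shortest prefix, ties alphabetical) gets sent to the lowest-numbered state that keeps every Accept/Reject pair distinguishable — a pair clashes when both reach the same state with identical unread suffix — and to a fresh state only if none does.
a: 0a undefined. 0a->0: ok.
b: 0b undefined. 0b->0: no, b/bb meet in 0. Open state 1: 0b->1.
ba: 1a undefined. 1a->0: ok.
bb: 1b undefined. 1b->0: ok.
All examples now run through 2 states with every (state, symbol) defined. Accept strings end in {1}, Reject strings end in {0}; accept={1}.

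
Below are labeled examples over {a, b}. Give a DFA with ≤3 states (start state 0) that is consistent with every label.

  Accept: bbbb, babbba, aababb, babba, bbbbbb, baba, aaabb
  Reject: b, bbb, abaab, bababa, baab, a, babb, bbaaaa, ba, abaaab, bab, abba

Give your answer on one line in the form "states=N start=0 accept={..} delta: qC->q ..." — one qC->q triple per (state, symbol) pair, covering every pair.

states=3 start=0 accept={0} delta: 0a->1 0b->1 1a->2 1b->0 2a->0 2b->2

Grow the machine one transition at a time. Run the examples from 0; the earliest place one falls off (shortest prefix, ties alphabetical) gets sent to the lowest-numbered state that keeps every Accept/Reject pair distinguishable — a pair clashes when both reach the same state with identical unread suffix — and to a fresh state only if none does.
a: 0a undefined. 0a->0: no, aababb/babb meet in 0 with "babb" left. Open state 1: 0a->1.
b: 0b undefined. 0b->0: no, bbbb/b meet in 0. 0b->1: ok.
aa: 1a undefined. 1a->0: no, babbba/abba meet in 1 with "bba" left. 1a->1: no, babba/abba meet in 1 with "bba" left. Open state 2: 1a->2.
ab: 1b undefined. 1b->0: ok.
aaa: 2a undefined. 2a->0: ok.
aab: 2b undefined. 2b->0: no, bbbb/abaab meet in 0. 2b->1: no, bbbb/babb meet in 0. 2b->2: ok.
All examples now run through 3 states with every (state, symbol) defined. Accept strings end in {0}, Reject strings end in {1,2}; accept={0}.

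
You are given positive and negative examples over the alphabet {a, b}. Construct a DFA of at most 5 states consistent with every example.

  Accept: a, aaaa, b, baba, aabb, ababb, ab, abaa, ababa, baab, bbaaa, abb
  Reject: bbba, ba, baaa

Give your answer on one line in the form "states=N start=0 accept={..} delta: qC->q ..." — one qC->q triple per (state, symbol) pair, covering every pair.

State merging on the prefix tree: take the shortest (then alphabetical) example prefix whose next move is undefined and point that move at state 0, else 1, else 2, ...; a target is out if some Accept/Reject pair would then sit in one state with the same input left (inseparable). If every existing state is out, open a new one.
a: 0a undefined. 0a->0: ok.
b: 0b undefined. 0b->0: no, a/bbba meet in 0. Open state 1: 0b->1.
ba: 1a undefined. 1a->0: no, a/ba meet in 0. 1a->1: no, b/ba meet in 1. Open state 2: 1a->2.
bb: 1b undefined. 1b->0: ok.
baa: 2a undefined. 2a->0: no, a/baaa meet in 0. 2a->1: ok.
bab: 2b undefined. 2b->0: ok.
All examples now run through 3 states with every (state, symbol) defined. Accept strings end in {0,1}, Reject strings end in {2}; accept={0,1}.

states=3 start=0 accept={0,1} delta: 0a->0 0b->1 1a->2 1b->0 2a->1 2b->0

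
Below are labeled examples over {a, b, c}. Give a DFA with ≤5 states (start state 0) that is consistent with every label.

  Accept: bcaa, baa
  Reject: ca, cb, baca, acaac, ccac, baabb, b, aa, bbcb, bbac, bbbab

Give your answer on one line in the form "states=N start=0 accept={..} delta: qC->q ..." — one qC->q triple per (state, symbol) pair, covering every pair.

states=3 start=0 accept={2} delta: 0a->0 0b->1 0c->0 1a->2 1b->0 1c->1 2a->2 2b->0 2c->0

Grow the machine one transition at a time. Run the examples from 0; the earliest place one falls off (shortest prefix, ties alphabetical) gets sent to the lowest-numbered state that keeps every Accept/Reject pair distinguishable — a pair clashes when both reach the same state with identical unread suffix — and to a fresh state only if none does.
a: 0a undefined. 0a->0: ok.
b: 0b undefined. 0b->0: no, baa/baabb meet in 0. Open state 1: 0b->1.
c: 0c undefined. 0c->0: ok.
ba: 1a undefined. 1a->0: no, baa/ca meet in 0. 1a->1: no, baa/cb meet in 1. Open state 2: 1a->2.
bb: 1b undefined. 1b->0: ok.
bc: 1c undefined. 1c->0: no, bcaa/ca meet in 0. 1c->1: ok.
baa: 2a undefined. 2a->0: no, bcaa/ca meet in 0. 2a->1: no, bcaa/cb meet in 1. 2a->2: ok.
bac: 2c undefined. 2c->0: ok.
baab: 2b undefined. 2b->0: ok.
All examples now run through 3 states with every (state, symbol) defined. Accept strings end in {2}, Reject strings end in {0,1}; accept={2}.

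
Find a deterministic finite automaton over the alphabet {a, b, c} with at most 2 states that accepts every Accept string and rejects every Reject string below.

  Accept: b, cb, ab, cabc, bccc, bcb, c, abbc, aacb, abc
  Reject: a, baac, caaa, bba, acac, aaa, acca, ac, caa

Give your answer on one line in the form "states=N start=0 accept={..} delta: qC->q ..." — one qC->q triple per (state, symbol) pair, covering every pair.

Grow the machine one transition at a time. Run the examples from 0; the earliest place one falls off (shortest prefix, ties alphabetical) gets sent to the lowest-numbered state that keeps every Accept/Reject pair distinguishable — a pair clashes when both reach the same state with identical unread suffix — and to a fresh state only if none does.
a: 0a undefined. 0a->0: no, c/ac meet in 0 with "c" left. Open state 1: 0a->1.
b: 0b undefined. 0b->0: ok.
c: 0c undefined. 0c->0: ok.
aa: 1a undefined. 1a->0: no, b/baac meet in 0. 1a->1: ok.
ab: 1b undefined. 1b->0: ok.
ac: 1c undefined. 1c->0: no, b/baac meet in 0. 1c->1: ok.
All examples now run through 2 states with every (state, symbol) defined. Accept strings end in {0}, Reject strings end in {1}; accept={0}.

states=2 start=0 accept={0} delta: 0a->1 0b->0 0c->0 1a->1 1b->0 1c->1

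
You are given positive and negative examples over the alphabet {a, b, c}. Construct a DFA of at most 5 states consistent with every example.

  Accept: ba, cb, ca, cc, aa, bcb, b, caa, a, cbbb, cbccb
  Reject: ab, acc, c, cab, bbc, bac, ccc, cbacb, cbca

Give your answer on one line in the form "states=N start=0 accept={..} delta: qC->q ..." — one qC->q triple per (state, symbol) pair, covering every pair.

Grow the machine one transition at a time. Run the examples from 0; the earliest place one falls off (shortest prefix, ties alphabetical) gets sent to the lowest-numbered state that keeps every Accept/Reject pair distinguishable — a pair clashes when both reach the same state with identical unread suffix — and to a fresh state only if none does.
a: 0a undefined. 0a->0: no, cc/acc meet in 0 with "cc" left. Open state 1: 0a->1.
b: 0b undefined. 0b->0: ok.
c: 0c undefined. 0c->0: no, ba/cbca meet in 1. 0c->1: no, ba/c meet in 1. Open state 2: 0c->2.
aa: 1a undefined. 1a->0: ok.
ab: 1b undefined. 1b->0: no, aa/ab meet in 0. 1b->1: no, ba/ab meet in 1. 1b->2: ok.
ac: 1c undefined. 1c->0: no, aa/bac meet in 0. 1c->1: no, ba/acc meet in 1. 1c->2: no, cc/acc meet in 2 with "c" left. Open state 3: 1c->3.
ca: 2a undefined. 2a->0: no, ca/cab meet in 0. 2a->1: ok.
cb: 2b undefined. 2b->0: no, ba/cbca meet in 1. 2b->1: no, ba/cbacb meet in 1. 2b->2: no, cb/ab meet in 2. 2b->3: no, cb/bac meet in 3. Open state 4: 2b->4.
cc: 2c undefined. 2c->0: ok.
acc: 3c undefined. 3c->0: no, cc/acc meet in 0. 3c->1: no, ba/acc meet in 1. 3c->2: ok.
cba: 4a undefined. 4a->0: no, cb/cbacb meet in 4. 4a->1: ok.
cbb: 4b undefined. 4b->0: ok.
cbc: 4c undefined. 4c->0: no, ba/cbca meet in 1. 4c->1: no, cc/cbca meet in 0. 4c->2: no, ba/cbca meet in 1. 4c->3: ok.
cbca: 3a undefined. 3a->0: no, cc/cbca meet in 0. 3a->1: no, ba/cbca meet in 1. 3a->2: ok.
cbacb: 3b undefined. 3b->0: no, cc/cbacb meet in 0. 3b->1: no, ba/cbacb meet in 1. 3b->2: ok.
All examples now run through 5 states with every (state, symbol) defined. Accept strings end in {0,1,4}, Reject strings end in {2,3}; accept={0,1,4}.

states=5 start=0 accept={0,1,4} delta: 0a->1 0b->0 0c->2 1a->0 1b->2 1c->3 2a->1 2b->4 2c->0 3a->2 3b->2 3c->2 4a->1 4b->0 4c->3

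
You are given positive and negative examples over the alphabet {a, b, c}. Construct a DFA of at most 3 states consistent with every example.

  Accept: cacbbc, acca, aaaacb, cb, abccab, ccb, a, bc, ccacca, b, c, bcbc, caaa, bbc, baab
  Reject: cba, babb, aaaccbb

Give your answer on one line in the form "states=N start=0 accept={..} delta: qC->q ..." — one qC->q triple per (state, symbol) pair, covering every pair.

Fold the examples into a partial DFA from state 0: repeatedly fix the first undefined (state, symbol) met by the shortest-then-alphabetical prefix, trying targets in increasing order and rejecting any under which an Accept and a Reject string meet in one state with the same remainder; add a state when all current targets are rejected. Accepting states are where Accept strings end.
a: 0a undefined. 0a->0: ok.
b: 0b undefined. 0b->0: no, a/babb meet in 0. Open state 1: 0b->1.
c: 0c undefined. 0c->0: ok.
ba: 1a undefined. 1a->0: no, acca/cba meet in 0. 1a->1: no, aaaacb/cba meet in 1. Open state 2: 1a->2.
bb: 1b undefined. 1b->0: no, cacbbc/aaaccbb meet in 0. 1b->1: no, aaaacb/aaaccbb meet in 1. 1b->2: ok.
bc: 1c undefined. 1c->0: ok.
baa: 2a undefined. 2a->0: ok.
bab: 2b undefined. 2b->0: no, aaaacb/babb meet in 1. 2b->1: ok.
bbc: 2c undefined. 2c->0: ok.
All examples now run through 3 states with every (state, symbol) defined. Accept strings end in {0,1}, Reject strings end in {2}; accept={0,1}.

states=3 start=0 accept={0,1} delta: 0a->0 0b->1 0c->0 1a->2 1b->2 1c->0 2a->0 2b->1 2c->0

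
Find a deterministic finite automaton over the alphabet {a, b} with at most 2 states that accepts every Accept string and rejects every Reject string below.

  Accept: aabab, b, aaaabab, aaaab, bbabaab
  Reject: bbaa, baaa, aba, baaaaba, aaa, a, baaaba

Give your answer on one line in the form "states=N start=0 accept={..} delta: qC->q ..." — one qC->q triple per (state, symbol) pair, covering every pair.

State merging on the prefix tree: take the shortest (then alphabetical) example prefix whose next move is undefined and point that move at state 0, else 1, else 2, ...; a target is out if some Accept/Reject pair would then sit in one state with the same input left (inseparable). If every existing state is out, open a new one.
a: 0a undefined. 0a->0: ok.
b: 0b undefined. 0b->0: no, aabab/bbaa meet in 0. Open state 1: 0b->1.
ba: 1a undefined. 1a->0: ok.
bb: 1b undefined. 1b->0: ok.
All examples now run through 2 states with every (state, symbol) defined. Accept strings end in {1}, Reject strings end in {0}; accept={1}.

states=2 start=0 accept={1} delta: 0a->0 0b->1 1a->0 1b->0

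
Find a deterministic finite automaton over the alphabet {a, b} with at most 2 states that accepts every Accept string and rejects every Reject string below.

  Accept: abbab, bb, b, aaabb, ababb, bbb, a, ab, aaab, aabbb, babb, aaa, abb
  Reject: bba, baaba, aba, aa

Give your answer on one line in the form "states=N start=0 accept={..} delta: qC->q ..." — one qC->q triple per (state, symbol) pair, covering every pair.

states=2 start=0 accept={1} delta: 0a->1 0b->1 1a->0 1b->1

Fold the examples into a partial DFA from state 0: repeatedly fix the first undefined (state, symbol) met by the shortest-then-alphabetical prefix, trying targets in increasing order and rejecting any under which an Accept and a Reject string meet in one state with the same remainder; add a state when all current targets are rejected. Accepting states are where Accept strings end.
a: 0a undefined. 0a->0: no, a/aa meet in 0. Open state 1: 0a->1.
b: 0b undefined. 0b->0: no, a/bba meet in 1. 0b->1: ok.
aa: 1a undefined. 1a->0: ok.
ab: 1b undefined. 1b->0: no, abbab/bba meet in 1. 1b->1: ok.
All examples now run through 2 states with every (state, symbol) defined. Accept strings end in {1}, Reject strings end in {0}; accept={1}.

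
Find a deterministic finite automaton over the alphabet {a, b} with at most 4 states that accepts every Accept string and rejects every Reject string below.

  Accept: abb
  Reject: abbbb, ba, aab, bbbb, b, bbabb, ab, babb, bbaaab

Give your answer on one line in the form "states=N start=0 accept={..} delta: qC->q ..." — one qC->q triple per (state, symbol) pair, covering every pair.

states=3 start=0 accept={2} delta: 0a->0 0b->1 1a->1 1b->2 2a->2 2b->0

Grow the machine one transition at a time. Run the examples from 0; the earliest place one falls off (shortest prefix, ties alphabetical) gets sent to the lowest-numbered state that keeps every Accept/Reject pair distinguishable — a pair clashes when both reach the same state with identical unread suffix — and to a fresh state only if none does.
a: 0a undefined. 0a->0: ok.
b: 0b undefined. 0b->0: no, abb/abbbb meet in 0. Open state 1: 0b->1.
ba: 1a undefined. 1a->0: no, abb/babb meet in 1 with "b" left. 1a->1: ok.
bb: 1b undefined. 1b->0: no, abb/abbbb meet in 0. 1b->1: no, abb/abbbb meet in 1. Open state 2: 1b->2.
bba: 2a undefined. 2a->0: no, abb/bbabb meet in 2. 2a->1: no, abb/bbaaab meet in 2. 2a->2: ok.
bbb: 2b undefined. 2b->0: ok.
All examples now run through 3 states with every (state, symbol) defined. Accept strings end in {2}, Reject strings end in {0,1}; accept={2}.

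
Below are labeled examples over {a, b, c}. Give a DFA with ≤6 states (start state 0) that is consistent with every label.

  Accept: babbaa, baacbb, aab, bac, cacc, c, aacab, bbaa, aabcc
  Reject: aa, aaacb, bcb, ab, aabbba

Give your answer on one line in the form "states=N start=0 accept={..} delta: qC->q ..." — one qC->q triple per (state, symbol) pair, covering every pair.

State merging on the prefix tree: take the shortest (then alphabetical) example prefix whose next move is undefined and point that move at state 0, else 1, else 2, ...; a target is out if some Accept/Reject pair would then sit in one state with the same input left (inseparable). If every existing state is out, open a new one.
a: 0a undefined. 0a->0: no, aab/ab meet in 0 with "b" left. Open state 1: 0a->1.
b: 0b undefined. 0b->0: no, bbaa/aa meet in 1 with "a" left. 0b->1: ok.
c: 0c undefined. 0c->0: ok.
aa: 1a undefined. 1a->0: no, bac/aa meet in 0. 1a->1: no, aab/ab meet in 1 with "b" left. Open state 2: 1a->2.
ab: 1b undefined. 1b->0: no, c/ab meet in 0. 1b->1: ok.
bc: 1c undefined. 1c->0: ok.
aaa: 2a undefined. 2a->0: no, baacbb/aaacb meet in 1. 2a->1: no, baacbb/aaacb meet in 1. 2a->2: no, bbaa/aa meet in 2. Open state 3: 2a->3.
aab: 2b undefined. 2b->0: ok.
aac: 2c undefined. 2c->0: no, aacab/bcb meet in 1. 2c->1: no, bac/bcb meet in 1. 2c->2: no, bac/aa meet in 2. 2c->3: ok.
aaac: 3c undefined. 3c->0: no, baacbb/aaacb meet in 1. 3c->1: no, baacbb/aaacb meet in 1. 3c->2: no, baacbb/bcb meet in 1. 3c->3: ok.
aaca: 3a undefined. 3a->0: no, aacab/bcb meet in 1. 3a->1: no, aacab/bcb meet in 1. 3a->2: ok.
aaacb: 3b undefined. 3b->0: no, baacbb/bcb meet in 1. 3b->1: no, baacbb/aaacb meet in 1. 3b->2: ok.
All examples now run through 4 states with every (state, symbol) defined. Accept strings end in {0,3}, Reject strings end in {1,2}; accept={0,3}.

states=4 start=0 accept={0,3} delta: 0a->1 0b->1 0c->0 1a->2 1b->1 1c->0 2a->3 2b->0 2c->3 3a->2 3b->2 3c->3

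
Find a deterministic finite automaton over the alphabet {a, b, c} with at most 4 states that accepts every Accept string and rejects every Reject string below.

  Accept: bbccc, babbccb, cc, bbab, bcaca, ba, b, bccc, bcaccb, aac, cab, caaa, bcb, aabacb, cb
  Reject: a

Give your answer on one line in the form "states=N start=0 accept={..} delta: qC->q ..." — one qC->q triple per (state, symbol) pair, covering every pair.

states=2 start=0 accept={1} delta: 0a->0 0b->1 0c->1 1a->1 1b->1 1c->1

Fold the examples into a partial DFA from state 0: repeatedly fix the first undefined (state, symbol) met by the shortest-then-alphabetical prefix, trying targets in increasing order and rejecting any under which an Accept and a Reject string meet in one state with the same remainder; add a state when all current targets are rejected. Accepting states are where Accept strings end.
a: 0a undefined. 0a->0: ok.
b: 0b undefined. 0b->0: no, bbab/a meet in 0. Open state 1: 0b->1.
c: 0c undefined. 0c->0: no, cc/a meet in 0. 0c->1: ok.
ba: 1a undefined. 1a->0: no, ba/a meet in 0. 1a->1: ok.
bb: 1b undefined. 1b->0: no, cab/a meet in 0. 1b->1: ok.
bc: 1c undefined. 1c->0: no, bbccc/a meet in 0. 1c->1: ok.
All examples now run through 2 states with every (state, symbol) defined. Accept strings end in {1}, Reject strings end in {0}; accept={1}.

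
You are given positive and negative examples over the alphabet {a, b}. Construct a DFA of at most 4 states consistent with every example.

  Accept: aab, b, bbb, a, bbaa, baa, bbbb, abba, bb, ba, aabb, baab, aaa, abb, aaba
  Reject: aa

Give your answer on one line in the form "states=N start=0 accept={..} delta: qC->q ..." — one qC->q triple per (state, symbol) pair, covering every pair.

states=3 start=0 accept={1,2} delta: 0a->1 0b->2 1a->0 1b->0 2a->2 2b->2

Grow the machine one transition at a time. Run the examples from 0; the earliest place one falls off (shortest prefix, ties alphabetical) gets sent to the lowest-numbered state that keeps every Accept/Reject pair distinguishable — a pair clashes when both reach the same state with identical unread suffix — and to a fresh state only if none does.
a: 0a undefined. 0a->0: no, a/aa meet in 0. Open state 1: 0a->1.
b: 0b undefined. 0b->0: no, bbaa/aa meet in 1 with "a" left. 0b->1: no, ba/aa meet in 1 with "a" left. Open state 2: 0b->2.
aa: 1a undefined. 1a->0: ok.
ab: 1b undefined. 1b->0: ok.
ba: 2a undefined. 2a->0: no, abba/aa meet in 0. 2a->1: no, baa/aa meet in 0. 2a->2: ok.
bb: 2b undefined. 2b->0: no, bbaa/aa meet in 0. 2b->1: no, bbb/aa meet in 0. 2b->2: ok.
All examples now run through 3 states with every (state, symbol) defined. Accept strings end in {1,2}, Reject strings end in {0}; accept={1,2}.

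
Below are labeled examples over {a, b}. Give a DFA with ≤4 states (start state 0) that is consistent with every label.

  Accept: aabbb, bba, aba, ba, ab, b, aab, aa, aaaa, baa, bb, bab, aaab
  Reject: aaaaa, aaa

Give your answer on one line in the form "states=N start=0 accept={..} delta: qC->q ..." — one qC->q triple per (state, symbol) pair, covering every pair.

states=4 start=0 accept={0,1,2} delta: 0a->1 0b->0 1a->2 1b->0 2a->3 2b->0 3a->2 3b->0

Grow the machine one transition at a time. Run the examples from 0; the earliest place one falls off (shortest prefix, ties alphabetical) gets sent to the lowest-numbered state that keeps every Accept/Reject pair distinguishable — a pair clashes when both reach the same state with identical unread suffix — and to a fresh state only if none does.
a: 0a undefined. 0a->0: no, aa/aaaaa meet in 0. Open state 1: 0a->1.
b: 0b undefined. 0b->0: ok.
aa: 1a undefined. 1a->0: no, bba/aaaaa meet in 1. 1a->1: no, bba/aaaaa meet in 1. Open state 2: 1a->2.
ab: 1b undefined. 1b->0: ok.
aaa: 2a undefined. 2a->0: no, ab/aaa meet in 0. 2a->1: no, bba/aaaaa meet in 1. 2a->2: no, aa/aaaaa meet in 2. Open state 3: 2a->3.
aab: 2b undefined. 2b->0: ok.
aaaa: 3a undefined. 3a->0: no, bba/aaaaa meet in 1. 3a->1: no, aa/aaaaa meet in 2. 3a->2: ok.
aaab: 3b undefined. 3b->0: ok.
All examples now run through 4 states with every (state, symbol) defined. Accept strings end in {0,1,2}, Reject strings end in {3}; accept={0,1,2}.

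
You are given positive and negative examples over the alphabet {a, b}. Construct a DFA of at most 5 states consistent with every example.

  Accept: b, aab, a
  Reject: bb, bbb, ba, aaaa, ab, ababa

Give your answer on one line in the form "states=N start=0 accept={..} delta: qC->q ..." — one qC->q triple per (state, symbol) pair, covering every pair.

Grow the machine one transition at a time. Run the examples from 0; the earliest place one falls off (shortest prefix, ties alphabetical) gets sent to the lowest-numbered state that keeps every Accept/Reject pair distinguishable — a pair clashes when both reach the same state with identical unread suffix — and to a fresh state only if none does.
a: 0a undefined. 0a->0: no, b/ab meet in 0 with "b" left. Open state 1: 0a->1.
b: 0b undefined. 0b->0: no, b/bb meet in 0. 0b->1: ok.
aa: 1a undefined. 1a->0: ok.
ab: 1b undefined. 1b->0: no, b/bbb meet in 1. 1b->1: no, b/bb meet in 1. Open state 2: 1b->2.
aba: 2a undefined. 2a->0: ok.
bbb: 2b undefined. 2b->0: ok.
All examples now run through 3 states with every (state, symbol) defined. Accept strings end in {1}, Reject strings end in {0,2}; accept={1}.

states=3 start=0 accept={1} delta: 0a->1 0b->1 1a->0 1b->2 2a->0 2b->0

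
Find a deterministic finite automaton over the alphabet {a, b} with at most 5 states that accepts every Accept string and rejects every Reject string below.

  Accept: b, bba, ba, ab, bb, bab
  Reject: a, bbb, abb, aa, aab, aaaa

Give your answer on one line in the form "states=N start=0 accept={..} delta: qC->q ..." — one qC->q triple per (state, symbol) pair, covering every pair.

states=5 start=0 accept={0,2,4} delta: 0a->1 0b->2 1a->3 1b->4 2a->0 2b->4 3a->0 3b->1 4a->0 4b->1

Fold the examples into a partial DFA from state 0: repeatedly fix the first undefined (state, symbol) met by the shortest-then-alphabetical prefix, trying targets in increasing order and rejecting any under which an Accept and a Reject string meet in one state with the same remainder; add a state when all current targets are rejected. Accepting states are where Accept strings end.
a: 0a undefined. 0a->0: no, b/aab meet in 0 with "b" left. Open state 1: 0a->1.
b: 0b undefined. 0b->0: no, b/bbb meet in 0. 0b->1: no, b/a meet in 1. Open state 2: 0b->2.
aa: 1a undefined. 1a->0: no, b/aab meet in 2. 1a->1: no, ab/aab meet in 1 with "b" left. 1a->2: no, b/aa meet in 2. Open state 3: 1a->3.
ab: 1b undefined. 1b->0: no, b/abb meet in 2. 1b->1: no, ab/a meet in 1. 1b->2: no, bb/abb meet in 2 with "b" left. 1b->3: no, ab/aa meet in 3. Open state 4: 1b->4.
ba: 2a undefined. 2a->0: ok.
bb: 2b undefined. 2b->0: no, b/bbb meet in 2. 2b->1: no, bba/aa meet in 3. 2b->2: no, b/bbb meet in 2. 2b->3: no, bb/aa meet in 3. 2b->4: ok.
aaa: 3a undefined. 3a->0: ok.
aab: 3b undefined. 3b->0: no, ba/aab meet in 0. 3b->1: ok.
abb: 4b undefined. 4b->0: no, ba/bbb meet in 0. 4b->1: ok.
bba: 4a undefined. 4a->0: ok.
All examples now run through 5 states with every (state, symbol) defined. Accept strings end in {0,2,4}, Reject strings end in {1,3}; accept={0,2,4}.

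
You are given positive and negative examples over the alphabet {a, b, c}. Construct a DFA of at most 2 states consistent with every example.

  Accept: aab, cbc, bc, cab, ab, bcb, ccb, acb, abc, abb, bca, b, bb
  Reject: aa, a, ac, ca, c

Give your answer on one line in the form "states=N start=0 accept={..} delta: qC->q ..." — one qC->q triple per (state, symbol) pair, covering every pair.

states=2 start=0 accept={1} delta: 0a->0 0b->1 0c->0 1a->1 1b->1 1c->1

State merging on the prefix tree: take the shortest (then alphabetical) example prefix whose next move is undefined and point that move at state 0, else 1, else 2, ...; a target is out if some Accept/Reject pair would then sit in one state with the same input left (inseparable). If every existing state is out, open a new one.
a: 0a undefined. 0a->0: ok.
b: 0b undefined. 0b->0: no, aab/aa meet in 0. Open state 1: 0b->1.
c: 0c undefined. 0c->0: ok.
bb: 1b undefined. 1b->0: no, abb/aa meet in 0. 1b->1: ok.
bc: 1c undefined. 1c->0: no, cbc/aa meet in 0. 1c->1: ok.
bca: 1a undefined. 1a->0: no, bca/aa meet in 0. 1a->1: ok.
All examples now run through 2 states with every (state, symbol) defined. Accept strings end in {1}, Reject strings end in {0}; accept={1}.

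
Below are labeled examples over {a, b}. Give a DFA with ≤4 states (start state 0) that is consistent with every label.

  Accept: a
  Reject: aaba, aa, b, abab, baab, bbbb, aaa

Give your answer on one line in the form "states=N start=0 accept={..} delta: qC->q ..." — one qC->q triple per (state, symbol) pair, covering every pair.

states=3 start=0 accept={1} delta: 0a->1 0b->0 1a->2 1b->0 2a->0 2b->2

State merging on the prefix tree: take the shortest (then alphabetical) example prefix whose next move is undefined and point that move at state 0, else 1, else 2, ...; a target is out if some Accept/Reject pair would then sit in one state with the same input left (inseparable). If every existing state is out, open a new one.
a: 0a undefined. 0a->0: no, a/aa meet in 0. Open state 1: 0a->1.
b: 0b undefined. 0b->0: ok.
aa: 1a undefined. 1a->0: no, a/aaba meet in 1. 1a->1: no, a/aa meet in 1. Open state 2: 1a->2.
ab: 1b undefined. 1b->0: ok.
aaa: 2a undefined. 2a->0: ok.
aab: 2b undefined. 2b->0: no, a/aaba meet in 1. 2b->1: no, a/baab meet in 1. 2b->2: ok.
All examples now run through 3 states with every (state, symbol) defined. Accept strings end in {1}, Reject strings end in {0,2}; accept={1}.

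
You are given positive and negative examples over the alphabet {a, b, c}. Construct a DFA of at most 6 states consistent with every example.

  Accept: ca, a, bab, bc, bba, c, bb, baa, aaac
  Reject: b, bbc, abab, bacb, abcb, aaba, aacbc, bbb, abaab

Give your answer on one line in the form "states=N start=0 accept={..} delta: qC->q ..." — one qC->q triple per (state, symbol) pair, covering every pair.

states=6 start=0 accept={0,1,3,4} delta: 0a->1 0b->2 0c->0 1a->1 1b->3 1c->3 2a->1 2b->4 2c->0 3a->5 3b->5 3c->0 4a->0 4b->2 4c->2 5a->0 5b->2 5c->2

Fold the examples into a partial DFA from state 0: repeatedly fix the first undefined (state, symbol) met by the shortest-then-alphabetical prefix, trying targets in increasing order and rejecting any under which an Accept and a Reject string meet in one state with the same remainder; add a state when all current targets are rejected. Accepting states are where Accept strings end.
a: 0a undefined. 0a->0: no, bab/abab meet in 0 with "bab" left. Open state 1: 0a->1.
b: 0b undefined. 0b->0: no, bc/bbc meet in 0 with "c" left. 0b->1: no, a/b meet in 1. Open state 2: 0b->2.
c: 0c undefined. 0c->0: ok.
aa: 1a undefined. 1a->0: no, bc/aacbc meet in 2 with "c" left. 1a->1: ok.
ab: 1b undefined. 1b->0: no, ca/aaba meet in 1. 1b->1: no, ca/abab meet in 1. 1b->2: no, bab/abab meet in 2 with "ab" left. Open state 3: 1b->3.
ba: 2a undefined. 2a->0: no, bab/b meet in 2. 2a->1: ok.
bb: 2b undefined. 2b->0: no, c/bbc meet in 0. 2b->1: no, bab/bbb meet in 3. 2b->2: no, bc/bbc meet in 2 with "c" left. 2b->3: no, bba/aaba meet in 3 with "a" left. Open state 4: 2b->4.
bc: 2c undefined. 2c->0: ok.
aac: 1c undefined. 1c->0: no, bc/aacbc meet in 0. 1c->1: no, bab/bacb meet in 3. 1c->2: no, bb/bacb meet in 4. 1c->3: ok.
aba: 3a undefined. 3a->0: no, bab/abaab meet in 3. 3a->1: no, ca/aaba meet in 1. 3a->2: no, bab/abaab meet in 3. 3a->3: no, bab/aaba meet in 3. 3a->4: no, bb/aaba meet in 4. Open state 5: 3a->5.
abc: 3c undefined. 3c->0: ok.
bba: 4a undefined. 4a->0: ok.
bbb: 4b undefined. 4b->0: no, bc/bbb meet in 0. 4b->1: no, ca/bbb meet in 1. 4b->2: ok.
bbc: 4c undefined. 4c->0: no, bc/bbc meet in 0. 4c->1: no, ca/bbc meet in 1. 4c->2: ok.
aacb: 3b undefined. 3b->0: no, bc/bacb meet in 0. 3b->1: no, ca/bacb meet in 1. 3b->2: no, bc/aacbc meet in 0. 3b->3: no, bab/bacb meet in 3. 3b->4: no, bb/bacb meet in 4. 3b->5: ok.
abaa: 5a undefined. 5a->0: ok.
abab: 5b undefined. 5b->0: no, bc/abab meet in 0. 5b->1: no, ca/abab meet in 1. 5b->2: ok.
aacbc: 5c undefined. 5c->0: no, bc/aacbc meet in 0. 5c->1: no, ca/aacbc meet in 1. 5c->2: ok.
All examples now run through 6 states with every (state, symbol) defined. Accept strings end in {0,1,3,4}, Reject strings end in {2,5}; accept={0,1,3,4}.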